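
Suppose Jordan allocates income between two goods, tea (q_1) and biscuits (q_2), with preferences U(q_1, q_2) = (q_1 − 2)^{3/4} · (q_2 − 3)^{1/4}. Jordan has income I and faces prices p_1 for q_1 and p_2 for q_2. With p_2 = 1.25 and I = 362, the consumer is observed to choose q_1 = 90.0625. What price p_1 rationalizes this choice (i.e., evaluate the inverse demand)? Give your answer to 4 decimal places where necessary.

MRS = 3·(q_2−3)/(q_1−2). Tangency with p_1/p_2 gives q_2−3 = (1/3)·(p_1/p_2)·(q_1−2).
Substituting into the budget: q_1* = 2 + 0.75·(I − 2·p_1 − 3·p_2)/p_1, and q_2* = 3 + 0.25·(…)/p_2.
Set q_1* = 90.0625 in the demand function and solve for p_1: p_1 = 3.

p_1 = 3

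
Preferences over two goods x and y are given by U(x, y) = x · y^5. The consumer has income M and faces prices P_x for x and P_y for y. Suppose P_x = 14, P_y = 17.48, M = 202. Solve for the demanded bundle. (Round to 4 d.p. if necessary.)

x* = 2.4048, y* = 9.6301

MU_x/MU_y = (y)/(5·x); tangency sets this equal to P_x/P_y.
So P_y·y = 5·P_x·x; combined with the budget, a share 1/6 of income goes to x.
Demand: x*(P_x,P_y,M) = 1/6·M/P_x and y* = 5/6·M/P_y.
At P_x=14, P_y=17.48, M=202: x* = 1/6·202/14 = 2.4048, y* = 9.6301.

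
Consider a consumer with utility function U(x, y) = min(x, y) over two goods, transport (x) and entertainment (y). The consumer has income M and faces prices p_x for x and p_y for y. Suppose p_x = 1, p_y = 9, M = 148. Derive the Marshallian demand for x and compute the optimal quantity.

x* = 14.8

With perfect complements, no substitution: consume in ratio x:y = 1:1.
Budget: p_x·x + p_y·x = M, so (p_x + p_y)·x = M.
Demand: x*(p_x,p_y,M) = M/(p_x + p_y), y* = M/(p_x + p_y).
Here 1 + 9 = 10, giving x* = 14.8.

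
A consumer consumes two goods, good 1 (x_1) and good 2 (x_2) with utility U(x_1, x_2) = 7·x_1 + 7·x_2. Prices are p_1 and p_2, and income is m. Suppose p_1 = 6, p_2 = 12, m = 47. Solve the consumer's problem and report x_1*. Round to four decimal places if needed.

Perfect substitutes: compare marginal utility per dollar. 7/p_1 vs 7/p_2 → 1.1667 vs 0.5833.
x_1 gives more utility per dollar, so spend all income on x_1: x_1* = m/p_1, x_2* = 0.
Numerically: x_1* = 7.8333, x_2* = 0.

x_1* = 7.8333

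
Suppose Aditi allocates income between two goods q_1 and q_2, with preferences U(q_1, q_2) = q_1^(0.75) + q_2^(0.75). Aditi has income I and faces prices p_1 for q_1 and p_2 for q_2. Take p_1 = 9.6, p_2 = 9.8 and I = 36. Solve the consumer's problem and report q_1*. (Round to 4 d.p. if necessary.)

q_1* = 1.933

Numerically q_2/q_1 = 0.920832, so q_1* = 36/(9.6 + 9.8·0.920832) = 1.933.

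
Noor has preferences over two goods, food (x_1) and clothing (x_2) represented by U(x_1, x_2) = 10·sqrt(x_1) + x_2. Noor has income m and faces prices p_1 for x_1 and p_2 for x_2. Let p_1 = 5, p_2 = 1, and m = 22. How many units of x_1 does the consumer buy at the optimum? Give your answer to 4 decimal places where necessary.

Set MRS = p_1/p_2: 5·x_1^(−1/2) = p_1/p_2.
Solve: √x_1 = 5·p_2/p_1, so x_1*(p_1,p_2) = (5·p_2/p_1)², and x_2* = (m − p_1·x_1*)/p_2.
Plugging in: x_1* = (5·1/5)² = 1.

x_1* = 1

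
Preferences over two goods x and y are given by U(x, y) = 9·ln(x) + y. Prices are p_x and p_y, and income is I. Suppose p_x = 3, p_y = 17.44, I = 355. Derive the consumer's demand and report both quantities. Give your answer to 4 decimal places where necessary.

So x*(p_x,p_y) = 9·p_y/p_x, independent of income; and y* = (I − 9·p_y)/p_y.
At the given prices: x* = 9·17.44/3 = 52.32, and y* = 11.3555.

x* = 52.32, y* = 11.3555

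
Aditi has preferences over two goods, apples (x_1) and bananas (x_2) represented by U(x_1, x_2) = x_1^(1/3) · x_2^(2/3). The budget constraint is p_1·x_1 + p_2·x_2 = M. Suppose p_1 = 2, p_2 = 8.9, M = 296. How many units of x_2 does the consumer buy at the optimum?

x_2* = 22.1723

At p_1=2, p_2=8.9, M=296: x_2* = 2/3·296/8.9 = 22.1723.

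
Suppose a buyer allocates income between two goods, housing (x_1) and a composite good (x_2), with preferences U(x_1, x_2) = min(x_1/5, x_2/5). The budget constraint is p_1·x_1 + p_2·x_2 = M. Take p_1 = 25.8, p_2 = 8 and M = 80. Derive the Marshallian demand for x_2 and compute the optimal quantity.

x_2* = 2.3669

With perfect complements, no substitution: consume in ratio x_1:x_2 = 5:5.
Budget: p_1·x_1 + p_2·x_1 = M, so (5·p_1 + 5·p_2)·x_1 = 5·M.
Demand: x_1*(p_1,p_2,M) = 5·M/(5·p_1 + 5·p_2), x_2* = 5·M/(5·p_1 + 5·p_2).
Here 5·25.8 + 5·8 = 169, giving x_2* = 2.3669.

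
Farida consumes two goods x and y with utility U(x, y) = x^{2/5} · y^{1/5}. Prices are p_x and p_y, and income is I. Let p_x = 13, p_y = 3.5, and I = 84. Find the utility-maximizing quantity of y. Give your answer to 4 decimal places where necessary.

The MRS is 2·y/x. Set MRS = p_x/p_y.
Rearranging, p_y·y = (1/2)·p_x·x. Substituting into the budget gives p_x·x·(1 + (1/2)) = I.
Demand: x*(p_x,p_y,I) = 2/3·I/p_x and y* = 1/3·I/p_y.
At p_x=13, p_y=3.5, I=84: y* = 1/3·84/3.5 = 8.

y* = 8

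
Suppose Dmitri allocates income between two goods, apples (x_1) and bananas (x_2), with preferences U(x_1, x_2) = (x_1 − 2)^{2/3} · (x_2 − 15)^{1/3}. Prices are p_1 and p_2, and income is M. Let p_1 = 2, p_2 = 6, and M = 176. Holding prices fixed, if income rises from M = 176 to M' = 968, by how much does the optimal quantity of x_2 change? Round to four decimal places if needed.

Δx_2* = 44

Discretionary income = 176 − 2·2 − 15·6 = 82; x_2* = 15 + 1/3·82/6 = 19.5556.
At M' = 968: x_2* = 63.5556. Change: 63.5556 − 19.5556 = 44.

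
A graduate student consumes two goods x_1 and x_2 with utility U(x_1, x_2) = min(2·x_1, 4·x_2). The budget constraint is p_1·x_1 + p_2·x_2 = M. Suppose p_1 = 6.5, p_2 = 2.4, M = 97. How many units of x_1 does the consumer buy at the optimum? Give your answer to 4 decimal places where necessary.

x_1* = 12.5974

With perfect complements, no substitution: consume in ratio x_1:x_2 = 4:2.
Budget: p_1·x_1 + p_2·(1/2)·x_1 = M, so (4·p_1 + 2·p_2)·x_1 = 4·M.
Demand: x_1*(p_1,p_2,M) = 4·M/(4·p_1 + 2·p_2), x_2* = 2·M/(4·p_1 + 2·p_2).
Here 4·6.5 + 2·2.4 = 30.8, giving x_1* = 12.5974.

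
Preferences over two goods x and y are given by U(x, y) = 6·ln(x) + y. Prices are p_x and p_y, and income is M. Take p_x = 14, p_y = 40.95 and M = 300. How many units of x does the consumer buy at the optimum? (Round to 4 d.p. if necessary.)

MU_x = 6/x, MU_y = 1. Tangency: 6/x = p_x/p_y.
So x*(p_x,p_y) = 6·p_y/p_x, independent of income; and y* = (M − 6·p_y)/p_y.
At the given prices: x* = 6·40.95/14 = 17.55.

x* = 17.55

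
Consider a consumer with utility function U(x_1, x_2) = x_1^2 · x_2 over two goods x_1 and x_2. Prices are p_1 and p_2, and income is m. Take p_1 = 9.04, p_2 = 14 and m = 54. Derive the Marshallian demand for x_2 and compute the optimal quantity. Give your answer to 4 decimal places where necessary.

The MRS is 2·x_2/x_1. Set MRS = p_1/p_2.
So 2·p_2·x_2 = p_1·x_1; combined with the budget, a share 2/3 of income goes to x_1.
Demand: x_1*(p_1,p_2,m) = 2/3·m/p_1 and x_2* = 1/3·m/p_2.
At p_1=9.04, p_2=14, m=54: x_2* = 1/3·54/14 = 1.2857.

x_2* = 1.2857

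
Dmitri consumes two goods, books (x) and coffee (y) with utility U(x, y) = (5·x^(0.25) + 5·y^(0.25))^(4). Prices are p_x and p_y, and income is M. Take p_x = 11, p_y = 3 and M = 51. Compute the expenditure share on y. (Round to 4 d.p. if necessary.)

MU_x ∝ 5·x^(-0.75), MU_y ∝ 5·y^(-0.75), so MRS = (y/x)^(0.75) = p_x/p_y.
Solve for the ratio: y/x = [p_x/p_y]^(4/3).
With the ratio pinned down, the budget gives x* = M/(p_x + p_y·(y/x)) and y* = (y/x)·x*.
Numerically y/x = 5.654079, so x* = 51/(11 + 3·5.654079) = 1.8239 and y* = 5.654079·1.8239 = 10.3124.
Expenditure on y: 3·10.3124 = 30.9372; share = 0.6066.

share on y = 0.6066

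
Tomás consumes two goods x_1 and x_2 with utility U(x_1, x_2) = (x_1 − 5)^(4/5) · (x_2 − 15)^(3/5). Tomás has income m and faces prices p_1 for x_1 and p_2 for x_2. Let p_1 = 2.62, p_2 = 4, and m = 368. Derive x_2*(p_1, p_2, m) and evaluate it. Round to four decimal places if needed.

MRS = (4/3)·(x_2−15)/(x_1−5). Tangency with p_1/p_2 gives x_2−15 = (3/4)·(p_1/p_2)·(x_1−5).
Substituting into the budget: x_1* = 5 + 4/7·(m − 5·p_1 − 15·p_2)/p_1, and x_2* = 15 + 3/7·(…)/p_2.
Discretionary income = 368 − 5·2.62 − 15·4 = 294.9; x_2* = 15 + 3/7·294.9/4 = 46.5964.

x_2* = 46.5964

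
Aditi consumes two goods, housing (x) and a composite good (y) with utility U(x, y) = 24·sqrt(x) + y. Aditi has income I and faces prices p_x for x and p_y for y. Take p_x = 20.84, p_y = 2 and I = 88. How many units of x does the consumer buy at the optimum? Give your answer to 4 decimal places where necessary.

x* = 1.3263

Utility is quasi-linear in y; the FOC for x is 12/√x = p_x/p_y.
Thus x* = (12·p_y/p_x)² — independent of I — with the rest of income spent on y.
Plugging in: x* = (12·2/20.84)² = 1.3263.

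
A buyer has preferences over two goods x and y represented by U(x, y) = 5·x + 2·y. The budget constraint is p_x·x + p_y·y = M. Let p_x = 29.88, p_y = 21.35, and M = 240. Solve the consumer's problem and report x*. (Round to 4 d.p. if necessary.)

x* = 8.0321

Perfect substitutes: compare marginal utility per dollar. 5/p_x vs 2/p_y → 0.1673 vs 0.0937.
x gives more utility per dollar, so spend all income on x: x* = M/p_x, y* = 0.
Numerically: x* = 8.0321, y* = 0.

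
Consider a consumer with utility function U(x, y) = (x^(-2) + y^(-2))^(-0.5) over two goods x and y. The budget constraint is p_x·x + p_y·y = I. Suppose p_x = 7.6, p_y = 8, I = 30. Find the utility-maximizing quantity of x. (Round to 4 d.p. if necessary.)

MU_x ∝ x^(-3), MU_y ∝ y^(-3), so MRS = (y/x)^(3) = p_x/p_y.
Solve for the ratio: y/x = [p_x/p_y]^(1/3).
With the ratio pinned down, the budget gives x* = I/(p_x + p_y·(y/x)) and y* = (y/x)·x*.
Numerically y/x = 0.983048, so x* = 30/(7.6 + 8·0.983048) = 1.9399.

x* = 1.9399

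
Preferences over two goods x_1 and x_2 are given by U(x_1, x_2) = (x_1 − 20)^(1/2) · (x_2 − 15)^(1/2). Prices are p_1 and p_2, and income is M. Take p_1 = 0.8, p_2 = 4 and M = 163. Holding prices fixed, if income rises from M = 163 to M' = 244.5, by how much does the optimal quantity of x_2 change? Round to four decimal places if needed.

Δx_2* = 10.1875

After buying the subsistence bundle (20, 15), a share 0.5 of the remaining income goes to x_1: x_1* = 20 + 0.5·(M − 20p_1 − 15p_2)/p_1.
Discretionary income = 163 − 20·0.8 − 15·4 = 87; x_2* = 15 + 0.5·87/4 = 25.875.
At M' = 244.5: x_2* = 36.0625. Change: 36.0625 − 25.875 = 10.1875.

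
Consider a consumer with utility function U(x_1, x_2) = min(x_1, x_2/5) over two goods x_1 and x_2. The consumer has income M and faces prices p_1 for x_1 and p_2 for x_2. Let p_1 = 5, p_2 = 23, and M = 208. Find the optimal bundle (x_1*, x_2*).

Leontief preferences: the optimum is at the kink where x_1/1 = x_2/5, i.e. x_2 = 5·x_1.
Budget: p_1·x_1 + p_2·5·x_1 = M, so (p_1 + 5·p_2)·x_1 = M.
Demand: x_1*(p_1,p_2,M) = M/(p_1 + 5·p_2), x_2* = 5·M/(p_1 + 5·p_2).
Here 5 + 5·23 = 120, giving x_1* = 1.7333 and x_2* = 8.6667.

x_1* = 1.7333, x_2* = 8.6667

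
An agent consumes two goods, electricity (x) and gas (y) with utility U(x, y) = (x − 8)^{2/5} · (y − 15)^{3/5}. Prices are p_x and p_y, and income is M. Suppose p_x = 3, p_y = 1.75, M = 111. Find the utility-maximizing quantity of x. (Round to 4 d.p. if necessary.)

Discretionary income = 111 − 8·3 − 15·1.75 = 60.75; x* = 8 + 0.4·60.75/3 = 16.1.

x* = 16.1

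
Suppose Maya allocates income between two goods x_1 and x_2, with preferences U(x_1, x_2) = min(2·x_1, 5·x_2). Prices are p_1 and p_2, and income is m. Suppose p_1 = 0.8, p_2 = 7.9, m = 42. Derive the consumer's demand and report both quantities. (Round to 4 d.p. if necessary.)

Leontief preferences: the optimum is at the kink where x_1/5 = x_2/2, i.e. x_2 = (2/5)·x_1.
Budget: p_1·x_1 + p_2·(2/5)·x_1 = m, so (5·p_1 + 2·p_2)·x_1 = 5·m.
Demand: x_1*(p_1,p_2,m) = 5·m/(5·p_1 + 2·p_2), x_2* = 2·m/(5·p_1 + 2·p_2).
Here 5·0.8 + 2·7.9 = 19.8, giving x_1* = 10.6061 and x_2* = 4.2424.

x_1* = 10.6061, x_2* = 4.2424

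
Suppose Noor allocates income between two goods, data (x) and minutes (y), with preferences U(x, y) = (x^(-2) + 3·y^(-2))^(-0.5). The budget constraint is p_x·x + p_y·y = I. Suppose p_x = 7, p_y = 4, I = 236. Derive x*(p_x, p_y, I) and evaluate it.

x* = 16.9151

MU_x ∝ x^(-3), MU_y ∝ 3·y^(-3), so MRS = (1/3)·(y/x)^(3) = p_x/p_y.
Hence y/x = (3·p_x/p_y)^(1/(3)), i.e. raised to the 1/3 power.
With the ratio pinned down, the budget gives x* = I/(p_x + p_y·(y/x)) and y* = (y/x)·x*.
Numerically y/x = 1.738013, so x* = 236/(7 + 4·1.738013) = 16.9151.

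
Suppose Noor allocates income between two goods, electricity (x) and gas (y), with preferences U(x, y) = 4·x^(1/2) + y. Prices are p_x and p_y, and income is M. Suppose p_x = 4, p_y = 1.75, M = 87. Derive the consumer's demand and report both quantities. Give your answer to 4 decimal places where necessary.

x* = 0.7656, y* = 47.9643

MU_x = 2/√x, MU_y = 1. Tangency: 2/√x = p_x/p_y.
Thus x* = (2·p_y/p_x)² — independent of M — with the rest of income spent on y.
Plugging in: x* = (2·1.75/4)² = 0.7656, y* = 47.9643.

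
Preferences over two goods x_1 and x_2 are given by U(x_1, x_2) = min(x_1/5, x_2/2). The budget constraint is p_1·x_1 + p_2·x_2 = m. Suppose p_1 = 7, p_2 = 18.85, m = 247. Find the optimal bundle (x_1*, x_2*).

Demand: x_1*(p_1,p_2,m) = 5·m/(5·p_1 + 2·p_2), x_2* = 2·m/(5·p_1 + 2·p_2).
Here 5·7 + 2·18.85 = 72.7, giving x_1* = 16.9876 and x_2* = 6.795.

x_1* = 16.9876, x_2* = 6.795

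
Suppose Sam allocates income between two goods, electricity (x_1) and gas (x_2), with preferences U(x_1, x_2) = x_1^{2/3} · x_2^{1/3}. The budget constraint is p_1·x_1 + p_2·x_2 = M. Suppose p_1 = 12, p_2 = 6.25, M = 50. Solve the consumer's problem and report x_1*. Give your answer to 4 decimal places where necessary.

x_1* = 2.7778

Tangency: MRS = 2·x_2/x_1 = p_1/p_2.
Rearranging, p_2·x_2 = (1/2)·p_1·x_1. Substituting into the budget gives p_1·x_1·(1 + (1/2)) = M.
Demand: x_1*(p_1,p_2,M) = 2/3·M/p_1 and x_2* = 1/3·M/p_2.
At p_1=12, p_2=6.25, M=50: x_1* = 2/3·50/12 = 2.7778.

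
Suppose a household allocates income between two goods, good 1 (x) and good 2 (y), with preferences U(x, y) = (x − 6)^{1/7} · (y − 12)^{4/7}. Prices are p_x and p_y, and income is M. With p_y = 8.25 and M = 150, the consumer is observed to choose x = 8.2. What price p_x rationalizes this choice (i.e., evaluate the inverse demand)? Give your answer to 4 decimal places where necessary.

p_x = 3

Let x' = x−6, y' = y−12. MRS = (1/4)·y'/x' = p_x/p_y.
Substituting into the budget: x* = 6 + 0.2·(M − 6·p_x − 12·p_y)/p_x, and y* = 12 + 0.8·(…)/p_y.
Set x* = 8.2 in the demand function and solve for p_x: p_x = 3.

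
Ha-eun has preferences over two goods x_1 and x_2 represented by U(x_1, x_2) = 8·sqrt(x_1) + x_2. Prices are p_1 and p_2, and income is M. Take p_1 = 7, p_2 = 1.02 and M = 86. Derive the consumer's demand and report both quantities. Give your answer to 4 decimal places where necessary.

x_1* = 0.3397, x_2* = 81.9823

MU_x_1 = 4/√x_1, MU_x_2 = 1. Tangency: 4/√x_1 = p_1/p_2.
Thus x_1* = (4·p_2/p_1)² — independent of M — with the rest of income spent on x_2.
Plugging in: x_1* = (4·1.02/7)² = 0.3397, x_2* = 81.9823.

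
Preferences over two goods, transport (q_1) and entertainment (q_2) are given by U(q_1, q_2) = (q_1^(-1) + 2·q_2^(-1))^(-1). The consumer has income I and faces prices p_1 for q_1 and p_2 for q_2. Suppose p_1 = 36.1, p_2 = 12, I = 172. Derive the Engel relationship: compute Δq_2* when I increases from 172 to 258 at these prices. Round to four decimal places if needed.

Δq_2* = 3.2189

MRS = MU_q_1/MU_q_2 = (1/2)·(q_2/q_1)^(2). Set equal to p_1/p_2.
Hence q_2/q_1 = (2·p_1/p_2)^(1/(2)), i.e. raised to the 0.5 power.
Substitute q_2 = (q_2/q_1)·q_1 into the budget: q_1* = I/(p_1 + p_2·(q_2/q_1)).
Numerically q_2/q_1 = 2.452889, so q_1* = 172/(36.1 + 12·2.452889) = 2.6246 and q_2* = 2.452889·2.6246 = 6.4378.
At I' = 258: q_2* = 9.6567. Change: 9.6567 − 6.4378 = 3.2189.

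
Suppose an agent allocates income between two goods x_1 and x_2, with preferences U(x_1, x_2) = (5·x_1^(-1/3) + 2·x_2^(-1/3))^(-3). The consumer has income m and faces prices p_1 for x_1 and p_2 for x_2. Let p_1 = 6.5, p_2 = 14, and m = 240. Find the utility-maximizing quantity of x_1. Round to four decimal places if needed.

x_1* = 22.9432

From the CES first-order condition, (5/2)·(x_2/x_1)^(4/3) = p_1/p_2.
Solve for the ratio: x_2/x_1 = [(2/5)·p_1/p_2]^(0.75).
With the ratio pinned down, the budget gives x_1* = m/(p_1 + p_2·(x_2/x_1)) and x_2* = (x_2/x_1)·x_1*.
Numerically x_2/x_1 = 0.282901, so x_1* = 240/(6.5 + 14·0.282901) = 22.9432.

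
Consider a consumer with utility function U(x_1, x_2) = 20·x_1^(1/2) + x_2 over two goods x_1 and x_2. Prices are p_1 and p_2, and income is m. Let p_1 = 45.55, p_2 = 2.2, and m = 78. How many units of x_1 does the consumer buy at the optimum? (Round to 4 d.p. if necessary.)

x_1* = 0.2333

MU_x_1 = 10/√x_1, MU_x_2 = 1. Tangency: 10/√x_1 = p_1/p_2.
Thus x_1* = (10·p_2/p_1)² — independent of m — with the rest of income spent on x_2.
Plugging in: x_1* = (10·2.2/45.55)² = 0.2333.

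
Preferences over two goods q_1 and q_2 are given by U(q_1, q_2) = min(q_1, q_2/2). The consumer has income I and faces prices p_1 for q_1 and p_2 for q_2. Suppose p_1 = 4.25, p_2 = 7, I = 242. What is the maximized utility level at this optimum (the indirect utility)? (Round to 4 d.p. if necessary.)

V = 13.2603

Leontief preferences: the optimum is at the kink where q_1/1 = q_2/2, i.e. q_2 = 2·q_1.
Budget: p_1·q_1 + p_2·2·q_1 = I, so (p_1 + 2·p_2)·q_1 = I.
Demand: q_1*(p_1,p_2,I) = I/(p_1 + 2·p_2), q_2* = 2·I/(p_1 + 2·p_2).
Here 4.25 + 2·7 = 18.25, giving q_1* = 13.2603 and q_2* = 26.5205.
Utility at the optimum: U(13.2603, 26.5205) = 13.2603.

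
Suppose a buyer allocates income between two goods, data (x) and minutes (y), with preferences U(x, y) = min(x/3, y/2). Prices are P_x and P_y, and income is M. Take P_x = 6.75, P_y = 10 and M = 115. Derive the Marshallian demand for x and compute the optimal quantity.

Leontief preferences: the optimum is at the kink where x/3 = y/2, i.e. y = (2/3)·x.
Budget: P_x·x + P_y·(2/3)·x = M, so (3·P_x + 2·P_y)·x = 3·M.
Demand: x*(P_x,P_y,M) = 3·M/(3·P_x + 2·P_y), y* = 2·M/(3·P_x + 2·P_y).
Here 3·6.75 + 2·10 = 40.25, giving x* = 8.5714.

x* = 8.5714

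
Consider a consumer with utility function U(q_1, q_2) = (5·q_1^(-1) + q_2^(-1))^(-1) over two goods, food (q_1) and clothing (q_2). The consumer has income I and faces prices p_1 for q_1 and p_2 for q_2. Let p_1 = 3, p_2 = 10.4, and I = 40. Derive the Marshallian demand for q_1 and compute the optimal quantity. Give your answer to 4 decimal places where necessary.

q_1* = 7.2754

MRS = MU_q_1/MU_q_2 = 5·(q_2/q_1)^(2). Set equal to p_1/p_2.
Hence q_2/q_1 = ((1/5)·p_1/p_2)^(1/(2)), i.e. raised to the 0.5 power.
With the ratio pinned down, the budget gives q_1* = I/(p_1 + p_2·(q_2/q_1)) and q_2* = (q_2/q_1)·q_1*.
Numerically q_2/q_1 = 0.240192, so q_1* = 40/(3 + 10.4·0.240192) = 7.2754.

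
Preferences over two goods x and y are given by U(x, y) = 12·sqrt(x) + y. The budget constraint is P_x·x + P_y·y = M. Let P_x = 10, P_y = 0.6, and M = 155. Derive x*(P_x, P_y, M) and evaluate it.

x* = 0.1296

Utility is quasi-linear in y; the FOC for x is 6/√x = P_x/P_y.
Thus x* = (6·P_y/P_x)² — independent of M — with the rest of income spent on y.
Plugging in: x* = (6·0.6/10)² = 0.1296.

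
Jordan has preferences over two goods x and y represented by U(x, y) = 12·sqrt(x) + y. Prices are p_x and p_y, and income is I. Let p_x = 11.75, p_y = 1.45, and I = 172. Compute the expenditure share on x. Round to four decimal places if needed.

share on x = 0.0375

Thus x* = (6·p_y/p_x)² — independent of I — with the rest of income spent on y.
Plugging in: x* = (6·1.45/11.75)² = 0.5482, y* = 114.1781.
Expenditure on x: 11.75·0.5482 = 6.4417; share = 0.0375.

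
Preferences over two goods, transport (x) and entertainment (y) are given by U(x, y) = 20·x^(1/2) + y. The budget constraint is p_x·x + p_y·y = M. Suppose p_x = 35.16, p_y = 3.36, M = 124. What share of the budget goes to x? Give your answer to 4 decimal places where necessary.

MU_x = 10/√x, MU_y = 1. Tangency: 10/√x = p_x/p_y.
Solve: √x = 10·p_y/p_x, so x*(p_x,p_y) = (10·p_y/p_x)², and y* = (M − p_x·x*)/p_y.
Plugging in: x* = (10·3.36/35.16)² = 0.9132, y* = 27.3484.
Expenditure on x: 35.16·0.9132 = 32.1092; share = 0.2589.

share on x = 0.2589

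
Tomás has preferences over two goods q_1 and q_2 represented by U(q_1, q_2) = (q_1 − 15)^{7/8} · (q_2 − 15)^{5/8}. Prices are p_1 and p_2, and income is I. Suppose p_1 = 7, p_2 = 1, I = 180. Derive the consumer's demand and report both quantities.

Let q_1' = q_1−15, q_2' = q_2−15. MRS = (7/5)·q_2'/q_1' = p_1/p_2.
After buying the subsistence bundle (15, 15), a share 7/12 of the remaining income goes to q_1: q_1* = 15 + 7/12·(I − 15p_1 − 15p_2)/p_1.
Discretionary income = 180 − 15·7 − 15·1 = 60; q_1* = 15 + 7/12·60/7 = 20; q_2* = 15 + 5/12·60/1 = 40.

q_1* = 20, q_2* = 40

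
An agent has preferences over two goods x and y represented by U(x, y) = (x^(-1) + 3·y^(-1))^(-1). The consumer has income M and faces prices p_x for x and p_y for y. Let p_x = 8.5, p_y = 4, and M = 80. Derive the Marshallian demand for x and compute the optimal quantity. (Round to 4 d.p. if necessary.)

MU_x ∝ x^(-2), MU_y ∝ 3·y^(-2), so MRS = (1/3)·(y/x)^(2) = p_x/p_y.
Hence y/x = (3·p_x/p_y)^(1/(2)), i.e. raised to the 0.5 power.
Substitute y = (y/x)·x into the budget: x* = M/(p_x + p_y·(y/x)).
Numerically y/x = 2.524876, so x* = 80/(8.5 + 4·2.524876) = 4.3012.

x* = 4.3012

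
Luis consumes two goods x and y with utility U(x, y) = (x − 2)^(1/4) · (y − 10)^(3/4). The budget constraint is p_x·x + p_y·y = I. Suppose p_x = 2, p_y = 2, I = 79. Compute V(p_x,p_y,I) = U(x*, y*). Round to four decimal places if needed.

V = 15.6716

Substituting into the budget: x* = 2 + 0.25·(I − 2·p_x − 10·p_y)/p_x, and y* = 10 + 0.75·(…)/p_y.
Discretionary income = 79 − 2·2 − 10·2 = 55; x* = 2 + 0.25·55/2 = 8.875; y* = 10 + 0.75·55/2 = 30.625.
Utility at the optimum: U(8.875, 30.625) = 15.6716.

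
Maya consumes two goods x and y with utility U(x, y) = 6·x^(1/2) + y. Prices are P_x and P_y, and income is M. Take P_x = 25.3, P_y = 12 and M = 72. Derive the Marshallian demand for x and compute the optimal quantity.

MU_x = 3/√x, MU_y = 1. Tangency: 3/√x = P_x/P_y.
Thus x* = (3·P_y/P_x)² — independent of M — with the rest of income spent on y.
Plugging in: x* = (3·12/25.3)² = 2.0247.

x* = 2.0247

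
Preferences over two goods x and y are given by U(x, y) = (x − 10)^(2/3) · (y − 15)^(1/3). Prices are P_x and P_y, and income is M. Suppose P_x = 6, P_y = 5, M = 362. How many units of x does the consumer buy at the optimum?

Let x' = x−10, y' = y−15. MRS = 2·y'/x' = P_x/P_y.
After buying the subsistence bundle (10, 15), a share 2/3 of the remaining income goes to x: x* = 10 + 2/3·(M − 10P_x − 15P_y)/P_x.
Discretionary income = 362 − 10·6 − 15·5 = 227; x* = 10 + 2/3·227/6 = 35.2222.

x* = 35.2222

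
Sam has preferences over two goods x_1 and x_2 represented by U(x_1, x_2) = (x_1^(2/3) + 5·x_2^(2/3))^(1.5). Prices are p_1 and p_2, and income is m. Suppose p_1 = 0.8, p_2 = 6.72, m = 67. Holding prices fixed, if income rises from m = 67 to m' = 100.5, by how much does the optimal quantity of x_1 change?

Δx_1* = 15.1089

MRS = MU_x_1/MU_x_2 = (1/5)·(x_2/x_1)^(1/3). Set equal to p_1/p_2.
Hence x_2/x_1 = (5·p_1/p_2)^(1/(1/3)), i.e. raised to the 3 power.
With the ratio pinned down, the budget gives x_1* = m/(p_1 + p_2·(x_2/x_1)) and x_2* = (x_2/x_1)·x_1*.
Numerically x_2/x_1 = 0.210898, so x_1* = 67/(0.8 + 6.72·0.210898) = 30.2178.
At m' = 100.5: x_1* = 45.3268. Change: 45.3268 − 30.2178 = 15.1089.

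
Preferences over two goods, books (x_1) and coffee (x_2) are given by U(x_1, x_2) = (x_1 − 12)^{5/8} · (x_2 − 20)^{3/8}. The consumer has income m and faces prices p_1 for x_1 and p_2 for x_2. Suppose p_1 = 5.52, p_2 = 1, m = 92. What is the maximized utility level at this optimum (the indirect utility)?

V = 1.0219

This is Cobb-Douglas in (x_1−12, x_2−20): tangency gives 0.625·p_2·(x_2−20) = 0.375·p_1·(x_1−12).
After buying the subsistence bundle (12, 20), a share 0.625 of the remaining income goes to x_1: x_1* = 12 + 0.625·(m − 12p_1 − 20p_2)/p_1.
Discretionary income = 92 − 12·5.52 − 20·1 = 5.76; x_1* = 12 + 0.625·5.76/5.52 = 12.6522; x_2* = 20 + 0.375·5.76/1 = 22.16.
Utility at the optimum: U(12.6522, 22.16) = 1.0219.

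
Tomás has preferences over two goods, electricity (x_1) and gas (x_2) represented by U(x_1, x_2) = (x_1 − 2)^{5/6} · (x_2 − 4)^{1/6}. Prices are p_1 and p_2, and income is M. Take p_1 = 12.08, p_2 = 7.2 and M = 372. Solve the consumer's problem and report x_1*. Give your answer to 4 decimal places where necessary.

This is Cobb-Douglas in (x_1−2, x_2−4): tangency gives 5/6·p_2·(x_2−4) = 1/6·p_1·(x_1−2).
Substituting into the budget: x_1* = 2 + 5/6·(M − 2·p_1 − 4·p_2)/p_1, and x_2* = 4 + 1/6·(…)/p_2.
Discretionary income = 372 − 2·12.08 − 4·7.2 = 319.04; x_1* = 2 + 5/6·319.04/12.08 = 24.0088.

x_1* = 24.0088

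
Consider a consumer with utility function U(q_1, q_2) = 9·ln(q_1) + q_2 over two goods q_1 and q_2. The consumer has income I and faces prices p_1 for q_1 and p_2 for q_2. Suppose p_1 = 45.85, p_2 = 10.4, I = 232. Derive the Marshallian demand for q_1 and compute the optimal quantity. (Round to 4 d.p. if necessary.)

Set MRS = p_1/p_2: (9/q_1)/1 = p_1/p_2.
So q_1*(p_1,p_2) = 9·p_2/p_1, independent of income; and q_2* = (I − 9·p_2)/p_2.
At the given prices: q_1* = 9·10.4/45.85 = 2.0414.

q_1* = 2.0414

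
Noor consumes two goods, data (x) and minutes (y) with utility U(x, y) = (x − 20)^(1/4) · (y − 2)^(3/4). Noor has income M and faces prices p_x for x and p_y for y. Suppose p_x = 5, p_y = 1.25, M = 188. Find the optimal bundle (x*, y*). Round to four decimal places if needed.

x* = 24.275, y* = 53.3

This is Cobb-Douglas in (x−20, y−2): tangency gives 0.25·p_y·(y−2) = 0.75·p_x·(x−20).
After buying the subsistence bundle (20, 2), a share 0.25 of the remaining income goes to x: x* = 20 + 0.25·(M − 20p_x − 2p_y)/p_x.
Discretionary income = 188 − 20·5 − 2·1.25 = 85.5; x* = 20 + 0.25·85.5/5 = 24.275; y* = 2 + 0.75·85.5/1.25 = 53.3.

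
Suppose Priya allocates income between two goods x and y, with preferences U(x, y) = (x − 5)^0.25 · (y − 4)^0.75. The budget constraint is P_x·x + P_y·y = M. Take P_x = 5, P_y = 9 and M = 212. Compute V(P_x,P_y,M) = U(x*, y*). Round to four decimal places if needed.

V = 11.0747

Let x' = x−5, y' = y−4. MRS = (1/3)·y'/x' = P_x/P_y.
Substituting into the budget: x* = 5 + 0.25·(M − 5·P_x − 4·P_y)/P_x, and y* = 4 + 0.75·(…)/P_y.
Discretionary income = 212 − 5·5 − 4·9 = 151; x* = 5 + 0.25·151/5 = 12.55; y* = 4 + 0.75·151/9 = 16.5833.
Utility at the optimum: U(12.55, 16.5833) = 11.0747.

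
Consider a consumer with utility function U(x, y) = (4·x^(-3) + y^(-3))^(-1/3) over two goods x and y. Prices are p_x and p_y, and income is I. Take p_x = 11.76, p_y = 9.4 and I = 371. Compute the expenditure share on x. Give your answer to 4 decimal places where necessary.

MU_x ∝ 4·x^(-4), MU_y ∝ y^(-4), so MRS = 4·(y/x)^(4) = p_x/p_y.
Hence y/x = ((1/4)·p_x/p_y)^(1/(4)), i.e. raised to the 0.25 power.
Substitute y = (y/x)·x into the budget: x* = I/(p_x + p_y·(y/x)).
Numerically y/x = 0.747833, so x* = 371/(11.76 + 9.4·0.747833) = 19.7449 and y* = 0.747833·19.7449 = 14.7659.
Expenditure on x: 11.76·19.7449 = 232.2004; share = 0.6259.

share on x = 0.6259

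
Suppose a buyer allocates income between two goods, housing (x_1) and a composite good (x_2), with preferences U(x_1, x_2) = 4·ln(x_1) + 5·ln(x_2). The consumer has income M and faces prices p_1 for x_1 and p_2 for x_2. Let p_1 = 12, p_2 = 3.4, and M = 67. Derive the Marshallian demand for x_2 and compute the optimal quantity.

x_2* = 10.9477

The MRS is (4/5)·x_2/x_1. Set MRS = p_1/p_2.
So 4·p_2·x_2 = 5·p_1·x_1; combined with the budget, a share 4/9 of income goes to x_1.
Demand: x_1*(p_1,p_2,M) = 4/9·M/p_1 and x_2* = 5/9·M/p_2.
At p_1=12, p_2=3.4, M=67: x_2* = 5/9·67/3.4 = 10.9477.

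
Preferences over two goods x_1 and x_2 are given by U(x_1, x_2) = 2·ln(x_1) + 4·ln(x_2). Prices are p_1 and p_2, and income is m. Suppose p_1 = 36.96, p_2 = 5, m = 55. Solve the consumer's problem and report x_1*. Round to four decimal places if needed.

x_1* = 0.496

Tangency: MRS = (1/2)·x_2/x_1 = p_1/p_2.
Rearranging, p_2·x_2 = 2·p_1·x_1. Substituting into the budget gives p_1·x_1·(1 + 2) = m.
Demand: x_1*(p_1,p_2,m) = 1/3·m/p_1 and x_2* = 2/3·m/p_2.
At p_1=36.96, p_2=5, m=55: x_1* = 1/3·55/36.96 = 0.496.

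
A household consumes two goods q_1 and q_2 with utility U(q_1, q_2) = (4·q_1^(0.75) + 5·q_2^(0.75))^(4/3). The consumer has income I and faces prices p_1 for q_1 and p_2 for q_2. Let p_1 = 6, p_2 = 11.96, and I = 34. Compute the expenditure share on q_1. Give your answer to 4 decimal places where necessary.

share on q_1 = 0.7644

From the CES first-order condition, (4/5)·(q_2/q_1)^(0.25) = p_1/p_2.
Hence q_2/q_1 = ((5/4)·p_1/p_2)^(1/(0.25)), i.e. raised to the 4 power.
Substitute q_2 = (q_2/q_1)·q_1 into the budget: q_1* = I/(p_1 + p_2·(q_2/q_1)).
Numerically q_2/q_1 = 0.154639, so q_1* = 34/(6 + 11.96·0.154639) = 4.3315 and q_2* = 0.154639·4.3315 = 0.6698.
Expenditure on q_1: 6·4.3315 = 25.989; share = 0.7644.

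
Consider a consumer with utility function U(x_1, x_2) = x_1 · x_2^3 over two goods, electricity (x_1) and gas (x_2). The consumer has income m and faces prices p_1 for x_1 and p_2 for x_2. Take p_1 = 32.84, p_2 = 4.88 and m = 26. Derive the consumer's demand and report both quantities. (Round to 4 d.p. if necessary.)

The MRS is (1/3)·x_2/x_1. Set MRS = p_1/p_2.
So p_2·x_2 = 3·p_1·x_1; combined with the budget, a share 0.25 of income goes to x_1.
Demand: x_1*(p_1,p_2,m) = 0.25·m/p_1 and x_2* = 0.75·m/p_2.
At p_1=32.84, p_2=4.88, m=26: x_1* = 0.25·26/32.84 = 0.1979, x_2* = 3.9959.

x_1* = 0.1979, x_2* = 3.9959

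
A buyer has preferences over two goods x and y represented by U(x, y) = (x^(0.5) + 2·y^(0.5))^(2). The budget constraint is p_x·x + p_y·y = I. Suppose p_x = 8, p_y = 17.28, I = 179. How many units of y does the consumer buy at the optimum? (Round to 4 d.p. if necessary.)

From the CES first-order condition, (1/2)·(y/x)^(0.5) = p_x/p_y.
Hence y/x = (2·p_x/p_y)^(1/(0.5)), i.e. raised to the 2 power.
Substitute y = (y/x)·x into the budget: x* = I/(p_x + p_y·(y/x)).
Numerically y/x = 0.857339, so x* = 179/(8 + 17.28·0.857339) = 7.8458 and y* = 0.857339·7.8458 = 6.7265.

y* = 6.7265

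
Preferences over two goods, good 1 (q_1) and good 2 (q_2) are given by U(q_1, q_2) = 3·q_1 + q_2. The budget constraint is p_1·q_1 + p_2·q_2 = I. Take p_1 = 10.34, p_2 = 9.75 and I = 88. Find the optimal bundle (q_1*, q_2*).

q_1* = 8.5106, q_2* = 0

Linear utility — the consumer picks whichever good has higher MU/price: 3/10.34 = 0.2901 vs 1/9.75 = 0.1026.
q_1 gives more utility per dollar, so spend all income on q_1: q_1* = I/p_1, q_2* = 0.
Numerically: q_1* = 8.5106, q_2* = 0.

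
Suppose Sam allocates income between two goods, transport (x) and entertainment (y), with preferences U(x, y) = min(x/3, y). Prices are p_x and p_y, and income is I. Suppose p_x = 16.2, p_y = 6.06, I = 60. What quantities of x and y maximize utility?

x* = 3.2931, y* = 1.0977

With perfect complements, no substitution: consume in ratio x:y = 3:1.
Budget: p_x·x + p_y·(1/3)·x = I, so (3·p_x + p_y)·x = 3·I.
Demand: x*(p_x,p_y,I) = 3·I/(3·p_x + p_y), y* = I/(3·p_x + p_y).
Here 3·16.2 + 6.06 = 54.66, giving x* = 3.2931 and y* = 1.0977.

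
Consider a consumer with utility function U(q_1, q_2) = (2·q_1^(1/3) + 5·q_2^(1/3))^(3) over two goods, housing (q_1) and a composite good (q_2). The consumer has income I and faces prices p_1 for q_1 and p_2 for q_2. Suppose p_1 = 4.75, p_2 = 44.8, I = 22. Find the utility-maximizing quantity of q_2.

q_2* = 0.2764

MRS = MU_q_1/MU_q_2 = (2/5)·(q_2/q_1)^(2/3). Set equal to p_1/p_2.
Solve for the ratio: q_2/q_1 = [(5/2)·p_1/p_2]^(1.5).
Substitute q_2 = (q_2/q_1)·q_1 into the budget: q_1* = I/(p_1 + p_2·(q_2/q_1)).
Numerically q_2/q_1 = 0.136469, so q_1* = 22/(4.75 + 44.8·0.136469) = 2.0251 and q_2* = 0.136469·2.0251 = 0.2764.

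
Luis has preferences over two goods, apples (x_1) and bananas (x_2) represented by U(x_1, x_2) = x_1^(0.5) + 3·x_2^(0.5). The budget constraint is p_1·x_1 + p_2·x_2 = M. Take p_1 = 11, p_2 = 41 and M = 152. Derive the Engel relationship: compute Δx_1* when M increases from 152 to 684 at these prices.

Δx_1* = 14.1636

MRS = MU_x_1/MU_x_2 = (1/3)·(x_2/x_1)^(0.5). Set equal to p_1/p_2.
Solve for the ratio: x_2/x_1 = [3·p_1/p_2]^(2).
With the ratio pinned down, the budget gives x_1* = M/(p_1 + p_2·(x_2/x_1)) and x_2* = (x_2/x_1)·x_1*.
Numerically x_2/x_1 = 0.647829, so x_1* = 152/(11 + 41·0.647829) = 4.0468.
At M' = 684: x_1* = 18.2104. Change: 18.2104 − 4.0468 = 14.1636.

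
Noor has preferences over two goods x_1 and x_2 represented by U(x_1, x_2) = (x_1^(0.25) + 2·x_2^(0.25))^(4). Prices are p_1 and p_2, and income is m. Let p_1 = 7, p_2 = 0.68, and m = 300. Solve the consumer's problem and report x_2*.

Numerically x_2/x_1 = 56.427676, so x_1* = 300/(7 + 0.68·56.427676) = 6.6122 and x_2* = 56.427676·6.6122 = 373.1099.

x_2* = 373.1099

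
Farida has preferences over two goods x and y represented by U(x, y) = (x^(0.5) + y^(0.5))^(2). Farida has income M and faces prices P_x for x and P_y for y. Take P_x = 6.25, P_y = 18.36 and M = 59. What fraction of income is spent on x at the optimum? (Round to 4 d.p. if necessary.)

MU_x ∝ x^(-0.5), MU_y ∝ y^(-0.5), so MRS = (y/x)^(0.5) = P_x/P_y.
Solve for the ratio: y/x = [P_x/P_y]^(2).
Substitute y = (y/x)·x into the budget: x* = M/(P_x + P_y·(y/x)).
Numerically y/x = 0.115882, so x* = 59/(6.25 + 18.36·0.115882) = 7.0426 and y* = 0.115882·7.0426 = 0.8161.
Expenditure on x: 6.25·7.0426 = 44.0163; share = 0.746.

share on x = 0.746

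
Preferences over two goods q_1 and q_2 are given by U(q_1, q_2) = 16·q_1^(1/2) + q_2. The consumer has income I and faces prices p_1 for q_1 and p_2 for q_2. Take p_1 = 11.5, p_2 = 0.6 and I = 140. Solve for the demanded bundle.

Utility is quasi-linear in q_2; the FOC for q_1 is 8/√q_1 = p_1/p_2.
Solve: √q_1 = 8·p_2/p_1, so q_1*(p_1,p_2) = (8·p_2/p_1)², and q_2* = (I − p_1·q_1*)/p_2.
Plugging in: q_1* = (8·0.6/11.5)² = 0.1742, q_2* = 229.9942.

q_1* = 0.1742, q_2* = 229.9942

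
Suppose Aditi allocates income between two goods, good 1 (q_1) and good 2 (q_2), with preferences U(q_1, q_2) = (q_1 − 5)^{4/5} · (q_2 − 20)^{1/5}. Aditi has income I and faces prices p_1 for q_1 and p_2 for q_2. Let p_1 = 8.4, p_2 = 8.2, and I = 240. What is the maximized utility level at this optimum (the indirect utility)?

V = 2.4659

Discretionary income = 240 − 5·8.4 − 20·8.2 = 34; q_1* = 5 + 0.8·34/8.4 = 8.2381; q_2* = 20 + 0.2·34/8.2 = 20.8293.
Utility at the optimum: U(8.2381, 20.8293) = 2.4659.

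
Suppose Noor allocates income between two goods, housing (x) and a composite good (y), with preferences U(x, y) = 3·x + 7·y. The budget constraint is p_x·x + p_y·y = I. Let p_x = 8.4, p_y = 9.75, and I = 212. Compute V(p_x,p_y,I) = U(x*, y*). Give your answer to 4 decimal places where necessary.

V = 152.2051

Perfect substitutes: compare marginal utility per dollar. 3/p_x vs 7/p_y → 0.3571 vs 0.7179.
y gives more utility per dollar, so spend all income on y: y* = I/p_y, x* = 0.
Numerically: x* = 0, y* = 21.7436.
Utility at the optimum: U(0, 21.7436) = 152.2051.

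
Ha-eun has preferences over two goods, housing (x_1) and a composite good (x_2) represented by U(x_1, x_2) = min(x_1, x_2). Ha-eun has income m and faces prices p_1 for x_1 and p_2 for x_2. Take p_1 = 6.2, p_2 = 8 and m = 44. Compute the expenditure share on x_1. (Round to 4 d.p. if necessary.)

share on x_1 = 0.4366

Leontief preferences: the optimum is at the kink where x_1/1 = x_2/1, i.e. x_2 = x_1.
Budget: p_1·x_1 + p_2·x_1 = m, so (p_1 + p_2)·x_1 = m.
Demand: x_1*(p_1,p_2,m) = m/(p_1 + p_2), x_2* = m/(p_1 + p_2).
Here 6.2 + 8 = 14.2, giving x_1* = 3.0986 and x_2* = 3.0986.
Expenditure on x_1: 6.2·3.0986 = 19.2113; share = 0.4366.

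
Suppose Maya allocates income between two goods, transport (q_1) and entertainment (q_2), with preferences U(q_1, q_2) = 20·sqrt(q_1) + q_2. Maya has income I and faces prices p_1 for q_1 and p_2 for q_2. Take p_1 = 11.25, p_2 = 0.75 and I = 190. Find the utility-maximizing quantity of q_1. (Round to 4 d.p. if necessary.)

Utility is quasi-linear in q_2; the FOC for q_1 is 10/√q_1 = p_1/p_2.
Thus q_1* = (10·p_2/p_1)² — independent of I — with the rest of income spent on q_2.
Plugging in: q_1* = (10·0.75/11.25)² = 0.4444.

q_1* = 0.4444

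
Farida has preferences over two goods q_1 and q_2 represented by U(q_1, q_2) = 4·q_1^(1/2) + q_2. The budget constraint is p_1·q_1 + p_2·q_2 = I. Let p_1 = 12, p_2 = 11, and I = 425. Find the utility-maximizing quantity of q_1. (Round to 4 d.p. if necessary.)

MU_q_1 = 2/√q_1, MU_q_2 = 1. Tangency: 2/√q_1 = p_1/p_2.
Thus q_1* = (2·p_2/p_1)² — independent of I — with the rest of income spent on q_2.
Plugging in: q_1* = (2·11/12)² = 3.3611.

q_1* = 3.3611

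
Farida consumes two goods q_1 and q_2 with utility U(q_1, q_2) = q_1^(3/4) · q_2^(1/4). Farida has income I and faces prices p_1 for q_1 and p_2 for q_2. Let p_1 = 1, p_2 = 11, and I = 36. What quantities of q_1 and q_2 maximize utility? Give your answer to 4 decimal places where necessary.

Tangency: MRS = 3·q_2/q_1 = p_1/p_2.
Rearranging, p_2·q_2 = (1/3)·p_1·q_1. Substituting into the budget gives p_1·q_1·(1 + (1/3)) = I.
Demand: q_1*(p_1,p_2,I) = 0.75·I/p_1 and q_2* = 0.25·I/p_2.
At p_1=1, p_2=11, I=36: q_1* = 0.75·36/1 = 27, q_2* = 0.8182.

q_1* = 27, q_2* = 0.8182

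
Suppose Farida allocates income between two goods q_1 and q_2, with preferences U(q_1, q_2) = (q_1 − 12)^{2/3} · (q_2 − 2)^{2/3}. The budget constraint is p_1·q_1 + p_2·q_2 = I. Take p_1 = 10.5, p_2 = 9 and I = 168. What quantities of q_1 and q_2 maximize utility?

q_1* = 13.1429, q_2* = 3.3333

Substituting into the budget: q_1* = 12 + 0.5·(I − 12·p_1 − 2·p_2)/p_1, and q_2* = 2 + 0.5·(…)/p_2.
Discretionary income = 168 − 12·10.5 − 2·9 = 24; q_1* = 12 + 0.5·24/10.5 = 13.1429; q_2* = 2 + 0.5·24/9 = 3.3333.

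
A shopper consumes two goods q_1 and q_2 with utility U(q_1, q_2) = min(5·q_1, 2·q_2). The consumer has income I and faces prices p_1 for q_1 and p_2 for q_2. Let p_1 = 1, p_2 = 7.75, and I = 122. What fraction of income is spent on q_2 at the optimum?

share on q_2 = 0.9509

With perfect complements, no substitution: consume in ratio q_1:q_2 = 2:5.
Budget: p_1·q_1 + p_2·(5/2)·q_1 = I, so (2·p_1 + 5·p_2)·q_1 = 2·I.
Demand: q_1*(p_1,p_2,I) = 2·I/(2·p_1 + 5·p_2), q_2* = 5·I/(2·p_1 + 5·p_2).
Here 2·1 + 5·7.75 = 40.75, giving q_1* = 5.9877 and q_2* = 14.9693.
Expenditure on q_2: 7.75·14.9693 = 116.0123; share = 0.9509.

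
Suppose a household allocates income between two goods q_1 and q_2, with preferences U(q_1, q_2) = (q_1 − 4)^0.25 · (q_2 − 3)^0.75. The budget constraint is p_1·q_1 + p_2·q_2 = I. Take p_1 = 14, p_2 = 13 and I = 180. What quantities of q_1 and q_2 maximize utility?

q_1* = 5.5179, q_2* = 7.9038

MRS = (1/3)·(q_2−3)/(q_1−4). Tangency with p_1/p_2 gives q_2−3 = 3·(p_1/p_2)·(q_1−4).
After buying the subsistence bundle (4, 3), a share 0.25 of the remaining income goes to q_1: q_1* = 4 + 0.25·(I − 4p_1 − 3p_2)/p_1.
Discretionary income = 180 − 4·14 − 3·13 = 85; q_1* = 4 + 0.25·85/14 = 5.5179; q_2* = 3 + 0.75·85/13 = 7.9038.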